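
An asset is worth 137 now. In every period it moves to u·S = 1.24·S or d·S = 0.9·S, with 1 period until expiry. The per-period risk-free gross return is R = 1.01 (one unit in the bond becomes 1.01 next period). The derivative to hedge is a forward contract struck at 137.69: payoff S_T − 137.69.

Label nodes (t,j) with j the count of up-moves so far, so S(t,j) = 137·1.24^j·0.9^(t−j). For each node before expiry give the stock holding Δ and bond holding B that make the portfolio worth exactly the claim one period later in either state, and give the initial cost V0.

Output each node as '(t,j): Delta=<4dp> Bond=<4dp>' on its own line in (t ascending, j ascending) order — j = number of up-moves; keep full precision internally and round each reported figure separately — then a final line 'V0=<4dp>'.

(0,0): Delta=1.0000 Bond=-136.3267
V0=0.6733

No-arbitrage ⇒ martingale measure with p* = (R−d)/(u−d) = 0.3235.
Payoff layer (t=1): V(1,0)=-14.3900, V(1,1)=32.1900
(0,0): S=137.0000. Δ = (V_up−V_dn)/(S_up−S_dn) = (32.1900−-14.3900)/(169.8800−123.3000) = 1.0000. V = [p*·32.1900 + (1−p*)·-14.3900]/1.01 = 0.6733. B = V − Δ·S = -136.3267.
Root portfolio cost Δ·137+B reproduces V0=0.6733.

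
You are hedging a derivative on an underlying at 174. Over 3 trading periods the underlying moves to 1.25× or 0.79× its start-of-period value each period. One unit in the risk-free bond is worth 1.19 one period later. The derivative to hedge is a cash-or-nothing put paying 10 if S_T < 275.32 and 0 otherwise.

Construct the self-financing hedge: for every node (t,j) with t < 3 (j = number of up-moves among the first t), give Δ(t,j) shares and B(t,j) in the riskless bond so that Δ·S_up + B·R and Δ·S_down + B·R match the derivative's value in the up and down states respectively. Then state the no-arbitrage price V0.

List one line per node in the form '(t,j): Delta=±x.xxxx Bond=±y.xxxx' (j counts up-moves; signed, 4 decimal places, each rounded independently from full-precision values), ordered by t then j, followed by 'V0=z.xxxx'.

No-arbitrage ⇒ martingale measure with p* = (R−d)/(u−d) = 0.8696.
Payoff layer (t=3): V(3,0)=10.0000, V(3,1)=10.0000, V(3,2)=10.0000, V(3,3)=0.0000
  t=2,j=0: stock 108.5934 → up 135.7418 (V=10.0000), down 85.7888 (V=10.0000). Price 8.4034; hedge Δ=0.0000, bond B=8.4034.
  t=2,j=1: stock 171.8250 → up 214.7813 (V=10.0000), down 135.7418 (V=10.0000). Price 8.4034; hedge Δ=0.0000, bond B=8.4034.
  t=2,j=2: stock 271.8750 → up 339.8438 (V=0.0000), down 214.7812 (V=10.0000). Price 1.0961; hedge Δ=-0.0800, bond B=22.8352.
  t=1,j=0: stock 137.4600 → up 171.8250 (V=8.4034), down 108.5934 (V=8.4034). Price 7.0616; hedge Δ=0.0000, bond B=7.0616.
  t=1,j=1: stock 217.5000 → up 271.8750 (V=1.0961), down 171.8250 (V=8.4034). Price 1.7220; hedge Δ=-0.0730, bond B=17.6074.
  t=0,j=0: stock 174.0000 → up 217.5000 (V=1.7220), down 137.4600 (V=7.0616). Price 2.0324; hedge Δ=-0.0667, bond B=13.6402.
Each (Δ,B) replicates both successor values, so the strategy is self-financing and V0 is arbitrage-free.

(0,0): Delta=-0.0667 Bond=13.6402
(1,0): Delta=0.0000 Bond=7.0616
(1,1): Delta=-0.0730 Bond=17.6074
(2,0): Delta=0.0000 Bond=8.4034
(2,1): Delta=0.0000 Bond=8.4034
(2,2): Delta=-0.0800 Bond=22.8352
V0=2.0324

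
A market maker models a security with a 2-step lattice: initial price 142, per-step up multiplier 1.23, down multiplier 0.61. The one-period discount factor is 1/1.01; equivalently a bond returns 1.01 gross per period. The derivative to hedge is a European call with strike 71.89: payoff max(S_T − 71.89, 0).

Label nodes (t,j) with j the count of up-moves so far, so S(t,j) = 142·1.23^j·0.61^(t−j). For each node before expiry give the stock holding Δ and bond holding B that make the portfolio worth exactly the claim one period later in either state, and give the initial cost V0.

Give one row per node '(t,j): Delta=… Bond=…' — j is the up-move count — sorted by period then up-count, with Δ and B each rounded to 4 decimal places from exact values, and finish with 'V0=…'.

Risk-neutral probability p* = (R−d)/(u−d) = (1.01−0.61)/(1.23−0.61) = 0.6452.
At expiry t=2: V(2,0)=0.0000, V(2,1)=34.6526, V(2,2)=142.9418
Node (1,0) S=86.6200: V=(p*·34.6526+(1−p*)·0.0000)/1.01=22.1352; Δ=(34.6526−0.0000)/(106.5426−52.8382)=0.6452; B=V−Δ·S=-33.7561
Node (1,1) S=174.6600: V=(p*·142.9418+(1−p*)·34.6526)/1.01=103.4818; Δ=(142.9418−34.6526)/(214.8318−106.5426)=1.0000; B=V−Δ·S=-71.1782
Node (0,0) S=142.0000: V=(p*·103.4818+(1−p*)·22.1352)/1.01=73.8781; Δ=(103.4818−22.1352)/(174.6600−86.6200)=0.9240; B=V−Δ·S=-57.3261
Self-financing check: at every node Δ·S+B equals the discounted successor values.

(0,0): Delta=0.9240 Bond=-57.3261
(1,0): Delta=0.6452 Bond=-33.7561
(1,1): Delta=1.0000 Bond=-71.1782
V0=73.8781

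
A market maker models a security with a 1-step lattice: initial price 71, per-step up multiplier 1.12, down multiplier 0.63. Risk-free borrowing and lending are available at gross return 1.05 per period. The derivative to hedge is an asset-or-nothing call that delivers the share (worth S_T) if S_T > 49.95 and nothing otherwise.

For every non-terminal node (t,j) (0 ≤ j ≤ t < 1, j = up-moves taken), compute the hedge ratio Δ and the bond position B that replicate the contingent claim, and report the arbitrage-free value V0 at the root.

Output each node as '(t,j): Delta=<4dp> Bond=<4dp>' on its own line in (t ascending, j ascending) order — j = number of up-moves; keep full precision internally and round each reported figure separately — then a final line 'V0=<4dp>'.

(0,0): Delta=2.2857 Bond=-97.3714
V0=64.9143

Under the risk-neutral measure, an up-move has probability p* = (R−d)/(u−d) = 0.8571 and values discount at R = 1.05.
At expiry t=1: V(1,0)=0.0000, V(1,1)=79.5200
(0,0): S=71.0000. Δ = (V_up−V_dn)/(S_up−S_dn) = (79.5200−0.0000)/(79.5200−44.7300) = 2.2857. V = [p*·79.5200 + (1−p*)·0.0000]/1.05 = 64.9143. B = V − Δ·S = -97.3714.
Each (Δ,B) replicates both successor values, so the strategy is self-financing and V0 is arbitrage-free.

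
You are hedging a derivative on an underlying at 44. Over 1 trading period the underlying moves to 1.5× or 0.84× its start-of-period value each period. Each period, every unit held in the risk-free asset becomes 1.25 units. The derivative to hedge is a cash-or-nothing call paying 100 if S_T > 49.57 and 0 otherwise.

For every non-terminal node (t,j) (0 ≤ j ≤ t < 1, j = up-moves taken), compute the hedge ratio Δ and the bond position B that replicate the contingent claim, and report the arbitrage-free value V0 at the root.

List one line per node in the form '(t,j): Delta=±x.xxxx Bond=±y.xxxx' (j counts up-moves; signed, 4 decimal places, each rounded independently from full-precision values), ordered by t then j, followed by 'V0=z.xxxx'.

Risk-neutral probability p* = (R−d)/(u−d) = (1.25−0.84)/(1.5−0.84) = 0.6212.
At expiry t=1: V(1,0)=0.0000, V(1,1)=100.0000
Node (0,0) S=44.0000: V=(p*·100.0000+(1−p*)·0.0000)/1.25=49.6970; Δ=(100.0000−0.0000)/(66.0000−36.9600)=3.4435; B=V−Δ·S=-101.8182
The time-0 hedge costs 49.6970, which is the no-arbitrage price.

(0,0): Delta=3.4435 Bond=-101.8182
V0=49.6970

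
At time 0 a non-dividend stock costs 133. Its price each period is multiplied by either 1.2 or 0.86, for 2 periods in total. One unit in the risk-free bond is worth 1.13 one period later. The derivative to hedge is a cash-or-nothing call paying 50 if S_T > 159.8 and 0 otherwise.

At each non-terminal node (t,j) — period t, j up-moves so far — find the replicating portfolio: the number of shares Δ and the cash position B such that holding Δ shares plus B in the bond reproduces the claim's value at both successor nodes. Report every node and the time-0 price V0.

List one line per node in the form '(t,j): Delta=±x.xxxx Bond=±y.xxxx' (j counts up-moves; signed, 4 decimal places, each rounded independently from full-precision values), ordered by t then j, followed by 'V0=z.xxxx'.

(0,0): Delta=0.7770 Bond=-78.6534
(1,0): Delta=0.0000 Bond=0.0000
(1,1): Delta=0.9214 Bond=-111.9209
V0=24.6935

Since d<R<u, set p* = (R−d)/(u−d) = 0.7941; price each node as the discounted p*-expectation of its children.
Terminal values V(2,·): V(2,0)=0.0000, V(2,1)=0.0000, V(2,2)=50.0000
(1,0): S=114.3800. Δ = (V_up−V_dn)/(S_up−S_dn) = (0.0000−0.0000)/(137.2560−98.3668) = 0.0000. V = [p*·0.0000 + (1−p*)·0.0000]/1.13 = 0.0000. B = V − Δ·S = 0.0000.
(1,1): S=159.6000. Δ = (V_up−V_dn)/(S_up−S_dn) = (50.0000−0.0000)/(191.5200−137.2560) = 0.9214. V = [p*·50.0000 + (1−p*)·0.0000]/1.13 = 35.1379. B = V − Δ·S = -111.9209.
(0,0): S=133.0000. Δ = (V_up−V_dn)/(S_up−S_dn) = (35.1379−0.0000)/(159.6000−114.3800) = 0.7770. V = [p*·35.1379 + (1−p*)·0.0000]/1.13 = 24.6935. B = V − Δ·S = -78.6534.
Self-financing check: at every node Δ·S+B equals the discounted successor values.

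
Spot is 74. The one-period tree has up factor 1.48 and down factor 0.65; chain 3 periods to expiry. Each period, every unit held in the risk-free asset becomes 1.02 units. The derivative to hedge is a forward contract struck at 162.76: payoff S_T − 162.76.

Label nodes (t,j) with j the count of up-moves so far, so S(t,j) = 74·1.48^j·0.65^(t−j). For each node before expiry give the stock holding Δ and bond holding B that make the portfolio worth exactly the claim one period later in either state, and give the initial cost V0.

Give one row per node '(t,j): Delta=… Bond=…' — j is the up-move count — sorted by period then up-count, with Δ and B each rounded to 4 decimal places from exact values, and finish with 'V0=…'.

(0,0): Delta=1.0000 Bond=-153.3724
(1,0): Delta=1.0000 Bond=-156.4398
(1,1): Delta=1.0000 Bond=-156.4398
(2,0): Delta=1.0000 Bond=-159.5686
(2,1): Delta=1.0000 Bond=-159.5686
(2,2): Delta=1.0000 Bond=-159.5686
V0=-79.3724

No-arbitrage ⇒ martingale measure with p* = (R−d)/(u−d) = 0.4458.
Terminal values V(3,·): V(3,0)=-142.4377, V(3,1)=-116.4878, V(3,2)=-57.4018, V(3,3)=77.1326
  t=2,j=0: stock 31.2650 → up 46.2722 (V=-116.4878), down 20.3223 (V=-142.4377). Price -128.3036; hedge Δ=1.0000, bond B=-159.5686.
  t=2,j=1: stock 71.1880 → up 105.3582 (V=-57.4018), down 46.2722 (V=-116.4878). Price -88.3806; hedge Δ=1.0000, bond B=-159.5686.
  t=2,j=2: stock 162.0896 → up 239.8926 (V=77.1326), down 105.3582 (V=-57.4018). Price 2.5210; hedge Δ=1.0000, bond B=-159.5686.
  t=1,j=0: stock 48.1000 → up 71.1880 (V=-88.3806), down 31.2650 (V=-128.3036). Price -108.3398; hedge Δ=1.0000, bond B=-156.4398.
  t=1,j=1: stock 109.5200 → up 162.0896 (V=2.5210), down 71.1880 (V=-88.3806). Price -46.9198; hedge Δ=1.0000, bond B=-156.4398.
  t=0,j=0: stock 74.0000 → up 109.5200 (V=-46.9198), down 48.1000 (V=-108.3398). Price -79.3724; hedge Δ=1.0000, bond B=-153.3724.
Check: Δ(0,0)·S0 + B(0,0) = -79.3724 = V0.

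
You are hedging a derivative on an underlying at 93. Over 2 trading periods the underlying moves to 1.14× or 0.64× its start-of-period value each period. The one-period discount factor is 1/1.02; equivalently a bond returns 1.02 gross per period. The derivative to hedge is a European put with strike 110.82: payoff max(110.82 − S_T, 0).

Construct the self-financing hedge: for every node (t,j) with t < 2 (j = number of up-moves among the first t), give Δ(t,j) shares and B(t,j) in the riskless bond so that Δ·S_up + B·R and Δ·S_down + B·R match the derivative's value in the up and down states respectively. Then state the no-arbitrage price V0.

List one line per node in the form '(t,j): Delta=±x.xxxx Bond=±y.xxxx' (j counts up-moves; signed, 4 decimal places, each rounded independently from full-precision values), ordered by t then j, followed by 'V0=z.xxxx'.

(0,0): Delta=-0.8391 Bond=97.1265
(1,0): Delta=-1.0000 Bond=108.6471
(1,1): Delta=-0.8105 Bond=96.0443
V0=19.0922

Under the risk-neutral measure, an up-move has probability p* = (R−d)/(u−d) = 0.7600 and values discount at R = 1.02.
Terminal payoffs: V(2,0)=72.7272, V(2,1)=42.9672, V(2,2)=0.0000
(1,0): S=59.5200. Δ = (V_up−V_dn)/(S_up−S_dn) = (42.9672−72.7272)/(67.8528−38.0928) = -1.0000. V = [p*·42.9672 + (1−p*)·72.7272]/1.02 = 49.1271. B = V − Δ·S = 108.6471.
(1,1): S=106.0200. Δ = (V_up−V_dn)/(S_up−S_dn) = (0.0000−42.9672)/(120.8628−67.8528) = -0.8105. V = [p*·0.0000 + (1−p*)·42.9672]/1.02 = 10.1099. B = V − Δ·S = 96.0443.
(0,0): S=93.0000. Δ = (V_up−V_dn)/(S_up−S_dn) = (10.1099−49.1271)/(106.0200−59.5200) = -0.8391. V = [p*·10.1099 + (1−p*)·49.1271]/1.02 = 19.0922. B = V − Δ·S = 97.1265.
Root portfolio cost Δ·93+B reproduces V0=19.0922.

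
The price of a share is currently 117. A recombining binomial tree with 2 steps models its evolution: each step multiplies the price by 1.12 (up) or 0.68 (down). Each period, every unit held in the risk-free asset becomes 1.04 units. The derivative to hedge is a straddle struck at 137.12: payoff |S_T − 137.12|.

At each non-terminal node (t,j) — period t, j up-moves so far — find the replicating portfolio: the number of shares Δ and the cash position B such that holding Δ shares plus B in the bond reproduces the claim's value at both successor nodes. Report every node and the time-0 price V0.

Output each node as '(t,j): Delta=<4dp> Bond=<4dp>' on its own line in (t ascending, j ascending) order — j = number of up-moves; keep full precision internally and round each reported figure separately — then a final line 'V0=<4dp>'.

Under the risk-neutral measure, an up-move has probability p* = (R−d)/(u−d) = 0.8182 and values discount at R = 1.04.
Terminal values V(2,·): V(2,0)=83.0192, V(2,1)=48.0128, V(2,2)=9.6448
(1,0): S=79.5600. Δ = (V_up−V_dn)/(S_up−S_dn) = (48.0128−83.0192)/(89.1072−54.1008) = -1.0000. V = [p*·48.0128 + (1−p*)·83.0192]/1.04 = 52.2862. B = V − Δ·S = 131.8462.
(1,1): S=131.0400. Δ = (V_up−V_dn)/(S_up−S_dn) = (9.6448−48.0128)/(146.7648−89.1072) = -0.6654. V = [p*·9.6448 + (1−p*)·48.0128]/1.04 = 15.9815. B = V − Δ·S = 103.1815.
(0,0): S=117.0000. Δ = (V_up−V_dn)/(S_up−S_dn) = (15.9815−52.2862)/(131.0400−79.5600) = -0.7052. V = [p*·15.9815 + (1−p*)·52.2862]/1.04 = 21.7138. B = V − Δ·S = 104.2243.
Self-financing check: at every node Δ·S+B equals the discounted successor values.

(0,0): Delta=-0.7052 Bond=104.2243
(1,0): Delta=-1.0000 Bond=131.8462
(1,1): Delta=-0.6654 Bond=103.1815
V0=21.7138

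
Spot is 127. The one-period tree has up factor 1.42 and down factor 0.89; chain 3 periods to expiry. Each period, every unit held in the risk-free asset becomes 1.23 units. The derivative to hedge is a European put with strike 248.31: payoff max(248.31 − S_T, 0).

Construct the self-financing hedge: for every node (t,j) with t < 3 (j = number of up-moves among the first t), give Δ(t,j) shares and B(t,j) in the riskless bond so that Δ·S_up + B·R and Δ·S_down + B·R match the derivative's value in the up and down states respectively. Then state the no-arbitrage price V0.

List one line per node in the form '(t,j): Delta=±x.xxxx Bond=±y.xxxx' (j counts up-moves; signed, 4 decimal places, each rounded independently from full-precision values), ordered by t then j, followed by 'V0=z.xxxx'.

Since d<R<u, set p* = (R−d)/(u−d) = 0.6415; price each node as the discounted p*-expectation of its children.
Terminal values V(3,·): V(3,0)=158.7789, V(3,1)=105.4627, V(3,2)=20.3963, V(3,3)=0.0000
Node (2,0) S=100.5967: V=(p*·105.4627+(1−p*)·158.7789)/1.23=101.2813; Δ=(105.4627−158.7789)/(142.8473−89.5311)=-1.0000; B=V−Δ·S=201.8780
Node (2,1) S=160.5026: V=(p*·20.3963+(1−p*)·105.4627)/1.23=41.3754; Δ=(20.3963−105.4627)/(227.9137−142.8473)=-1.0000; B=V−Δ·S=201.8780
Node (2,2) S=256.0828: V=(p*·0.0000+(1−p*)·20.3963)/1.23=5.9446; Δ=(0.0000−20.3963)/(363.6376−227.9137)=-0.1503; B=V−Δ·S=44.4282
Node (1,0) S=113.0300: V=(p*·41.3754+(1−p*)·101.2813)/1.23=51.0985; Δ=(41.3754−101.2813)/(160.5026−100.5967)=-1.0000; B=V−Δ·S=164.1285
Node (1,1) S=180.3400: V=(p*·5.9446+(1−p*)·41.3754)/1.23=15.1595; Δ=(5.9446−41.3754)/(256.0828−160.5026)=-0.3707; B=V−Δ·S=82.0102
Node (0,0) S=127.0000: V=(p*·15.1595+(1−p*)·51.0985)/1.23=22.7994; Δ=(15.1595−51.0985)/(180.3400−113.0300)=-0.5339; B=V−Δ·S=90.6088
Each (Δ,B) replicates both successor values, so the strategy is self-financing and V0 is arbitrage-free.

(0,0): Delta=-0.5339 Bond=90.6088
(1,0): Delta=-1.0000 Bond=164.1285
(1,1): Delta=-0.3707 Bond=82.0102
(2,0): Delta=-1.0000 Bond=201.8780
(2,1): Delta=-1.0000 Bond=201.8780
(2,2): Delta=-0.1503 Bond=44.4282
V0=22.7994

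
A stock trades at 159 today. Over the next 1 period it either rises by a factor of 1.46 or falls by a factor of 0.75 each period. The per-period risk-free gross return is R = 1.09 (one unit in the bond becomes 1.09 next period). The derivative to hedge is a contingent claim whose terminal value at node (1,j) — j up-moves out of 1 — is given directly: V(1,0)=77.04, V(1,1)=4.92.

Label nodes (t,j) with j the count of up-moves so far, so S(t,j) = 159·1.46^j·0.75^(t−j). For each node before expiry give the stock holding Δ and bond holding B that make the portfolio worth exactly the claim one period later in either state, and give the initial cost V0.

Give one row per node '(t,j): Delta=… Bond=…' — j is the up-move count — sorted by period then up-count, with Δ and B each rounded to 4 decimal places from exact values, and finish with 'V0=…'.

Under the risk-neutral measure, an up-move has probability p* = (R−d)/(u−d) = 0.4789 and values discount at R = 1.09.
Payoff layer (t=1): V(1,0)=77.0400, V(1,1)=4.9200
(0,0): S=159.0000. Δ = (V_up−V_dn)/(S_up−S_dn) = (4.9200−77.0400)/(232.1400−119.2500) = -0.6389. V = [p*·4.9200 + (1−p*)·77.0400]/1.09 = 38.9942. B = V − Δ·S = 140.5717.
Root portfolio cost Δ·159+B reproduces V0=38.9942.

(0,0): Delta=-0.6389 Bond=140.5717
V0=38.9942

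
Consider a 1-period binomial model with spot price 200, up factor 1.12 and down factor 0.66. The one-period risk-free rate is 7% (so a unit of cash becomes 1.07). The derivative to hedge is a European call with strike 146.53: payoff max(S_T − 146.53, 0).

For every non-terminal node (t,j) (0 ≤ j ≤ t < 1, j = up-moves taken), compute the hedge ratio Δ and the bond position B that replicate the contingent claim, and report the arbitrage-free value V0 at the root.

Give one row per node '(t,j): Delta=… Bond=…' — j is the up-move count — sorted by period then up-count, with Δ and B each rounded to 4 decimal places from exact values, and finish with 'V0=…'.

Since d<R<u, set p* = (R−d)/(u−d) = 0.8913; price each node as the discounted p*-expectation of its children.
Payoff layer (t=1): V(1,0)=0.0000, V(1,1)=77.4700
Node (0,0) S=200.0000: V=(p*·77.4700+(1−p*)·0.0000)/1.07=64.5321; Δ=(77.4700−0.0000)/(224.0000−132.0000)=0.8421; B=V−Δ·S=-103.8809
Check: Δ(0,0)·S0 + B(0,0) = 64.5321 = V0.

(0,0): Delta=0.8421 Bond=-103.8809
V0=64.5321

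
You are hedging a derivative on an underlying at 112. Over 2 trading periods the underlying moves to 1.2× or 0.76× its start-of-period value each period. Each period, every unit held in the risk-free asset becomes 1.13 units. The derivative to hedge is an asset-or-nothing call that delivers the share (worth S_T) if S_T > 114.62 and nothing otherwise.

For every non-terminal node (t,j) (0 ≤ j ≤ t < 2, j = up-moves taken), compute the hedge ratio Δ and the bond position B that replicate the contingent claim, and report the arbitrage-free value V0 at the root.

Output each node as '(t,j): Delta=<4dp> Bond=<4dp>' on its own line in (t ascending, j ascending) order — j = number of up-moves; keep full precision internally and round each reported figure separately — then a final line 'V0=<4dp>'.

Risk-neutral probability p* = (R−d)/(u−d) = (1.13−0.76)/(1.2−0.76) = 0.8409.
Terminal payoffs: V(2,0)=0.0000, V(2,1)=0.0000, V(2,2)=161.2800
  t=1,j=0: stock 85.1200 → up 102.1440 (V=0.0000), down 64.6912 (V=0.0000). Price 0.0000; hedge Δ=0.0000, bond B=0.0000.
  t=1,j=1: stock 134.4000 → up 161.2800 (V=161.2800), down 102.1440 (V=0.0000). Price 120.0193; hedge Δ=2.7273, bond B=-246.5261.
  t=0,j=0: stock 112.0000 → up 134.4000 (V=120.0193), down 85.1200 (V=0.0000). Price 89.3144; hedge Δ=2.4355, bond B=-183.4567.
Self-financing check: at every node Δ·S+B equals the discounted successor values.

(0,0): Delta=2.4355 Bond=-183.4567
(1,0): Delta=0.0000 Bond=0.0000
(1,1): Delta=2.7273 Bond=-246.5261
V0=89.3144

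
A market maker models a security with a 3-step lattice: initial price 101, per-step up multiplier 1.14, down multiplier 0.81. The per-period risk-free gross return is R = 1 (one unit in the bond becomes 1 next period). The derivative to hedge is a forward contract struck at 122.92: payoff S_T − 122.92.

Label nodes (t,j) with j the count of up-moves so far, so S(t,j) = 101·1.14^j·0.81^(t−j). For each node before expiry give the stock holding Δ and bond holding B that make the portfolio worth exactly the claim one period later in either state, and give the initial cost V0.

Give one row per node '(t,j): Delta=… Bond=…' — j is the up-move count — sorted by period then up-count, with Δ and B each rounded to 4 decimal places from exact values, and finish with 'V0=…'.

(0,0): Delta=1.0000 Bond=-122.9200
(1,0): Delta=1.0000 Bond=-122.9200
(1,1): Delta=1.0000 Bond=-122.9200
(2,0): Delta=1.0000 Bond=-122.9200
(2,1): Delta=1.0000 Bond=-122.9200
(2,2): Delta=1.0000 Bond=-122.9200
V0=-21.9200

Risk-neutral probability p* = (R−d)/(u−d) = (1−0.81)/(1.14−0.81) = 0.5758.
Terminal values V(3,·): V(3,0)=-69.2445, V(3,1)=-47.3766, V(3,2)=-16.5997, V(3,3)=26.7159
(2,0): S=66.2661. Δ = (V_up−V_dn)/(S_up−S_dn) = (-47.3766−-69.2445)/(75.5434−53.6755) = 1.0000. V = [p*·-47.3766 + (1−p*)·-69.2445]/1 = -56.6539. B = V − Δ·S = -122.9200.
(2,1): S=93.2634. Δ = (V_up−V_dn)/(S_up−S_dn) = (-16.5997−-47.3766)/(106.3203−75.5434) = 1.0000. V = [p*·-16.5997 + (1−p*)·-47.3766]/1 = -29.6566. B = V − Δ·S = -122.9200.
(2,2): S=131.2596. Δ = (V_up−V_dn)/(S_up−S_dn) = (26.7159−-16.5997)/(149.6359−106.3203) = 1.0000. V = [p*·26.7159 + (1−p*)·-16.5997]/1 = 8.3396. B = V − Δ·S = -122.9200.
(1,0): S=81.8100. Δ = (V_up−V_dn)/(S_up−S_dn) = (-29.6566−-56.6539)/(93.2634−66.2661) = 1.0000. V = [p*·-29.6566 + (1−p*)·-56.6539]/1 = -41.1100. B = V − Δ·S = -122.9200.
(1,1): S=115.1400. Δ = (V_up−V_dn)/(S_up−S_dn) = (8.3396−-29.6566)/(131.2596−93.2634) = 1.0000. V = [p*·8.3396 + (1−p*)·-29.6566]/1 = -7.7800. B = V − Δ·S = -122.9200.
(0,0): S=101.0000. Δ = (V_up−V_dn)/(S_up−S_dn) = (-7.7800−-41.1100)/(115.1400−81.8100) = 1.0000. V = [p*·-7.7800 + (1−p*)·-41.1100]/1 = -21.9200. B = V − Δ·S = -122.9200.
Check: Δ(0,0)·S0 + B(0,0) = -21.9200 = V0.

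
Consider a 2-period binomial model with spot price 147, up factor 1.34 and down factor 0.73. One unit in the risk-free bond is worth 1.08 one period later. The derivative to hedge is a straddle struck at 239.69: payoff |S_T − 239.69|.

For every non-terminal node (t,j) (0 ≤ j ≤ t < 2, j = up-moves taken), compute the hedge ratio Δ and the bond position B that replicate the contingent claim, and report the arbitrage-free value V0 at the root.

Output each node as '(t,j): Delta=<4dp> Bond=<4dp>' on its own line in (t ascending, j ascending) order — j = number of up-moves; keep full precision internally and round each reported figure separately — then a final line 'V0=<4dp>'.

(0,0): Delta=-0.7125 Bond=176.9287
(1,0): Delta=-1.0000 Bond=221.9352
(1,1): Delta=-0.5961 Bond=168.1643
V0=72.1920

Risk-neutral probability p* = (R−d)/(u−d) = (1.08−0.73)/(1.34−0.73) = 0.5738.
Payoff layer (t=2): V(2,0)=161.3537, V(2,1)=95.8946, V(2,2)=24.2632
Node (1,0) S=107.3100: V=(p*·95.8946+(1−p*)·161.3537)/1.08=114.6252; Δ=(95.8946−161.3537)/(143.7954−78.3363)=-1.0000; B=V−Δ·S=221.9352
Node (1,1) S=196.9800: V=(p*·24.2632+(1−p*)·95.8946)/1.08=50.7358; Δ=(24.2632−95.8946)/(263.9532−143.7954)=-0.5961; B=V−Δ·S=168.1643
Node (0,0) S=147.0000: V=(p*·50.7358+(1−p*)·114.6252)/1.08=72.1920; Δ=(50.7358−114.6252)/(196.9800−107.3100)=-0.7125; B=V−Δ·S=176.9287
Root portfolio cost Δ·147+B reproduces V0=72.1920.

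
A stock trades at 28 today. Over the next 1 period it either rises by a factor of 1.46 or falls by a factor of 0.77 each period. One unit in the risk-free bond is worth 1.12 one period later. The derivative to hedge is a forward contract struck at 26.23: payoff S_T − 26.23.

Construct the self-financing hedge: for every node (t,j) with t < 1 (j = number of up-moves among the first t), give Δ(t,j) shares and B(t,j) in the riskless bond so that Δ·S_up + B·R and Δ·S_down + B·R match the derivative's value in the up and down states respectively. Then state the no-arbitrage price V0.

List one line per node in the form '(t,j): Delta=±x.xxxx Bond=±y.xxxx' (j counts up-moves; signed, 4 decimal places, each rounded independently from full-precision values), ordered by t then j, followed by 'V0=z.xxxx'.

(0,0): Delta=1.0000 Bond=-23.4196
V0=4.5804

No-arbitrage ⇒ martingale measure with p* = (R−d)/(u−d) = 0.5072.
Terminal payoffs: V(1,0)=-4.6700, V(1,1)=14.6500
(0,0): S=28.0000. Δ = (V_up−V_dn)/(S_up−S_dn) = (14.6500−-4.6700)/(40.8800−21.5600) = 1.0000. V = [p*·14.6500 + (1−p*)·-4.6700]/1.12 = 4.5804. B = V − Δ·S = -23.4196.
Self-financing check: at every node Δ·S+B equals the discounted successor values.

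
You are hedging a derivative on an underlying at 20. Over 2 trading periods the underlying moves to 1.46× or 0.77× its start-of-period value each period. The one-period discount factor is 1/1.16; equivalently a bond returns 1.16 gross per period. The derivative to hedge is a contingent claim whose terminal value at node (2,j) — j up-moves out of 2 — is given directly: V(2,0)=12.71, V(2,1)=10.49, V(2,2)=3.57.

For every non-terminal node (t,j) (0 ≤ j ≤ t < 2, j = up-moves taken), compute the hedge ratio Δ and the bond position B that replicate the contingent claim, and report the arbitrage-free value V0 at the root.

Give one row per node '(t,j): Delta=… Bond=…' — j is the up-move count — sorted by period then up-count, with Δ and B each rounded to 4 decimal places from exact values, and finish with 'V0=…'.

The replicating-portfolio and risk-neutral prices coincide; use p* = (1.16−0.77)/(1.46−0.77) = 0.5652 for the latter.
Terminal payoffs: V(2,0)=12.7100, V(2,1)=10.4900, V(2,2)=3.5700
  t=1,j=0: stock 15.4000 → up 22.4840 (V=10.4900), down 11.8580 (V=12.7100). Price 9.8752; hedge Δ=-0.2089, bond B=13.0926.
  t=1,j=1: stock 29.2000 → up 42.6320 (V=3.5700), down 22.4840 (V=10.4900). Price 5.6713; hedge Δ=-0.3435, bond B=15.7003.
  t=0,j=0: stock 20.0000 → up 29.2000 (V=5.6713), down 15.4000 (V=9.8752). Price 6.4647; hedge Δ=-0.3046, bond B=12.5573.
Root portfolio cost Δ·20+B reproduces V0=6.4647.

(0,0): Delta=-0.3046 Bond=12.5573
(1,0): Delta=-0.2089 Bond=13.0926
(1,1): Delta=-0.3435 Bond=15.7003
V0=6.4647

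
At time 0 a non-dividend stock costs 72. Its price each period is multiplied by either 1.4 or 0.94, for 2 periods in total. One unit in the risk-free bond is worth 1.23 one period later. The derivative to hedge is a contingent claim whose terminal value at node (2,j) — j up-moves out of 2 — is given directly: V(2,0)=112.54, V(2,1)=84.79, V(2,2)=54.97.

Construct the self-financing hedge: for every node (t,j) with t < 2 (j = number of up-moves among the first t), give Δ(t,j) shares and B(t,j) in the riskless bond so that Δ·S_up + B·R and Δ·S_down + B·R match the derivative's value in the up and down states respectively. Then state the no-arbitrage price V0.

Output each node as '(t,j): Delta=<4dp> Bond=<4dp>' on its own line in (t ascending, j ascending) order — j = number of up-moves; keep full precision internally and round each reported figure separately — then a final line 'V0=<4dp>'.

Since d<R<u, set p* = (R−d)/(u−d) = 0.6304; price each node as the discounted p*-expectation of its children.
At expiry t=2: V(2,0)=112.5400, V(2,1)=84.7900, V(2,2)=54.9700
Node (1,0) S=67.6800: V=(p*·84.7900+(1−p*)·112.5400)/1.23=77.2727; Δ=(84.7900−112.5400)/(94.7520−63.6192)=-0.8913; B=V−Δ·S=137.5988
Node (1,1) S=100.8000: V=(p*·54.9700+(1−p*)·84.7900)/1.23=53.6508; Δ=(54.9700−84.7900)/(141.1200−94.7520)=-0.6431; B=V−Δ·S=118.4768
Node (0,0) S=72.0000: V=(p*·53.6508+(1−p*)·77.2727)/1.23=50.7159; Δ=(53.6508−77.2727)/(100.8000−67.6800)=-0.7132; B=V−Δ·S=102.0680
Each (Δ,B) replicates both successor values, so the strategy is self-financing and V0 is arbitrage-free.

(0,0): Delta=-0.7132 Bond=102.0680
(1,0): Delta=-0.8913 Bond=137.5988
(1,1): Delta=-0.6431 Bond=118.4768
V0=50.7159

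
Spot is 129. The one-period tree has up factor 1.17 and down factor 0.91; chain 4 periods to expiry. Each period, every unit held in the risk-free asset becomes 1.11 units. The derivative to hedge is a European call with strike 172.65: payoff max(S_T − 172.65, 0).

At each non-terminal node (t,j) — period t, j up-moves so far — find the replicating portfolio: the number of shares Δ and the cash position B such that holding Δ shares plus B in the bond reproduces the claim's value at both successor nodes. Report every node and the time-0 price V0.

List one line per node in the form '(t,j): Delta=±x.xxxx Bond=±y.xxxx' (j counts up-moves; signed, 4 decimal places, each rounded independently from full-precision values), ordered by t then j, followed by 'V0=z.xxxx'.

No-arbitrage ⇒ martingale measure with p* = (R−d)/(u−d) = 0.7692.
Payoff layer (t=4): V(4,0)=0.0000, V(4,1)=0.0000, V(4,2)=0.0000, V(4,3)=15.3634, V(4,4)=69.0815
  t=3,j=0: stock 97.2107 → up 113.7365 (V=0.0000), down 88.4617 (V=0.0000). Price 0.0000; hedge Δ=0.0000, bond B=0.0000.
  t=3,j=1: stock 124.9851 → up 146.2326 (V=0.0000), down 113.7365 (V=0.0000). Price 0.0000; hedge Δ=0.0000, bond B=0.0000.
  t=3,j=2: stock 160.6952 → up 188.0134 (V=15.3634), down 146.2326 (V=0.0000). Price 10.6468; hedge Δ=0.3677, bond B=-48.4430.
  t=3,j=3: stock 206.6081 → up 241.7315 (V=69.0815), down 188.0134 (V=15.3634). Price 51.0675; hedge Δ=1.0000, bond B=-155.5405.
  t=2,j=0: stock 106.8249 → up 124.9851 (V=0.0000), down 97.2107 (V=0.0000). Price 0.0000; hedge Δ=0.0000, bond B=0.0000.
  t=2,j=1: stock 137.3463 → up 160.6952 (V=10.6468), down 124.9851 (V=0.0000). Price 7.3782; hedge Δ=0.2981, bond B=-33.5710.
  t=2,j=2: stock 176.5881 → up 206.6081 (V=51.0675), down 160.6952 (V=10.6468). Price 37.6033; hedge Δ=0.8804, bond B=-117.8610.
  t=1,j=0: stock 117.3900 → up 137.3463 (V=7.3782), down 106.8249 (V=0.0000). Price 5.1131; hedge Δ=0.2417, bond B=-23.2647.
  t=1,j=1: stock 150.9300 → up 176.5881 (V=37.6033), down 137.3463 (V=7.3782). Price 27.5931; hedge Δ=0.7702, bond B=-88.6572.
  t=0,j=0: stock 129.0000 → up 150.9300 (V=27.5931), down 117.3900 (V=5.1131). Price 20.1850; hedge Δ=0.6702, bond B=-66.2762.
Check: Δ(0,0)·S0 + B(0,0) = 20.1850 = V0.

(0,0): Delta=0.6702 Bond=-66.2762
(1,0): Delta=0.2417 Bond=-23.2647
(1,1): Delta=0.7702 Bond=-88.6572
(2,0): Delta=0.0000 Bond=0.0000
(2,1): Delta=0.2981 Bond=-33.5710
(2,2): Delta=0.8804 Bond=-117.8610
(3,0): Delta=0.0000 Bond=0.0000
(3,1): Delta=0.0000 Bond=0.0000
(3,2): Delta=0.3677 Bond=-48.4430
(3,3): Delta=1.0000 Bond=-155.5405
V0=20.1850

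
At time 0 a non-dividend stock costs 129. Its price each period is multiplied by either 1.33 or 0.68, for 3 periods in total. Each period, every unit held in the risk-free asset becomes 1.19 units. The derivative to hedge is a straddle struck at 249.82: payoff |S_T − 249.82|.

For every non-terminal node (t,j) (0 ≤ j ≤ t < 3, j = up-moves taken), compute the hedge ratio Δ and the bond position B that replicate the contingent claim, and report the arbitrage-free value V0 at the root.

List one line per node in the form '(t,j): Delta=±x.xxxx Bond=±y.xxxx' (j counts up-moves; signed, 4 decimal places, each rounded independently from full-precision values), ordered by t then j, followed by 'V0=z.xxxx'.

(0,0): Delta=-0.4435 Bond=107.2238
(1,0): Delta=-1.0000 Bond=176.4141
(1,1): Delta=-0.3654 Bond=114.1953
(2,0): Delta=-1.0000 Bond=209.9328
(2,1): Delta=-1.0000 Bond=209.9328
(2,2): Delta=-0.2763 Bond=115.5676
V0=50.0147

Since d<R<u, set p* = (R−d)/(u−d) = 0.7846; price each node as the discounted p*-expectation of its children.
Payoff layer (t=3): V(3,0)=209.2583, V(3,1)=170.4860, V(3,2)=94.6521, V(3,3)=53.6702
(2,0): S=59.6496. Δ = (V_up−V_dn)/(S_up−S_dn) = (170.4860−209.2583)/(79.3340−40.5617) = -1.0000. V = [p*·170.4860 + (1−p*)·209.2583]/1.19 = 150.2832. B = V − Δ·S = 209.9328.
(2,1): S=116.6676. Δ = (V_up−V_dn)/(S_up−S_dn) = (94.6521−170.4860)/(155.1679−79.3340) = -1.0000. V = [p*·94.6521 + (1−p*)·170.4860]/1.19 = 93.2652. B = V − Δ·S = 209.9328.
(2,2): S=228.1881. Δ = (V_up−V_dn)/(S_up−S_dn) = (53.6702−94.6521)/(303.4902−155.1679) = -0.2763. V = [p*·53.6702 + (1−p*)·94.6521]/1.19 = 52.5185. B = V − Δ·S = 115.5676.
(1,0): S=87.7200. Δ = (V_up−V_dn)/(S_up−S_dn) = (93.2652−150.2832)/(116.6676−59.6496) = -1.0000. V = [p*·93.2652 + (1−p*)·150.2832]/1.19 = 88.6941. B = V − Δ·S = 176.4141.
(1,1): S=171.5700. Δ = (V_up−V_dn)/(S_up−S_dn) = (52.5185−93.2652)/(228.1881−116.6676) = -0.3654. V = [p*·52.5185 + (1−p*)·93.2652]/1.19 = 51.5082. B = V − Δ·S = 114.1953.
(0,0): S=129.0000. Δ = (V_up−V_dn)/(S_up−S_dn) = (51.5082−88.6941)/(171.5700−87.7200) = -0.4435. V = [p*·51.5082 + (1−p*)·88.6941]/1.19 = 50.0147. B = V − Δ·S = 107.2238.
Check: Δ(0,0)·S0 + B(0,0) = 50.0147 = V0.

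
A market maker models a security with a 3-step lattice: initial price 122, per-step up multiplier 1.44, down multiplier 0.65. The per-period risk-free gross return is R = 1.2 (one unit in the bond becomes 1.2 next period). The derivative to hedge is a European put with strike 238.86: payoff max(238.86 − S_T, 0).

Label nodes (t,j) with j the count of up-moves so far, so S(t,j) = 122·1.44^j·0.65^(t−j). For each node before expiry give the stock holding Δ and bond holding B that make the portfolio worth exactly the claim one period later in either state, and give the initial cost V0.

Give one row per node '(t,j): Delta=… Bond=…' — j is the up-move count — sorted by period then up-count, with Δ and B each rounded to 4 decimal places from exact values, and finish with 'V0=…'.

The replicating-portfolio and risk-neutral prices coincide; use p* = (1.2−0.65)/(1.44−0.65) = 0.6962 for the latter.
Terminal payoffs: V(3,0)=205.3558, V(3,1)=164.6352, V(3,2)=74.4235, V(3,3)=0.0000
Node (2,0) S=51.5450: V=(p*·164.6352+(1−p*)·205.3558)/1.2=147.5050; Δ=(164.6352−205.3558)/(74.2248−33.5042)=-1.0000; B=V−Δ·S=199.0500
Node (2,1) S=114.1920: V=(p*·74.4235+(1−p*)·164.6352)/1.2=84.8580; Δ=(74.4235−164.6352)/(164.4365−74.2248)=-1.0000; B=V−Δ·S=199.0500
Node (2,2) S=252.9792: V=(p*·0.0000+(1−p*)·74.4235)/1.2=18.8414; Δ=(0.0000−74.4235)/(364.2900−164.4365)=-0.3724; B=V−Δ·S=113.0484
Node (1,0) S=79.3000: V=(p*·84.8580+(1−p*)·147.5050)/1.2=86.5750; Δ=(84.8580−147.5050)/(114.1920−51.5450)=-1.0000; B=V−Δ·S=165.8750
Node (1,1) S=175.6800: V=(p*·18.8414+(1−p*)·84.8580)/1.2=32.4142; Δ=(18.8414−84.8580)/(252.9792−114.1920)=-0.4757; B=V−Δ·S=115.9795
Node (0,0) S=122.0000: V=(p*·32.4142+(1−p*)·86.5750)/1.2=40.7234; Δ=(32.4142−86.5750)/(175.6800−79.3000)=-0.5620; B=V−Δ·S=109.2814
Root portfolio cost Δ·122+B reproduces V0=40.7234.

(0,0): Delta=-0.5620 Bond=109.2814
(1,0): Delta=-1.0000 Bond=165.8750
(1,1): Delta=-0.4757 Bond=115.9795
(2,0): Delta=-1.0000 Bond=199.0500
(2,1): Delta=-1.0000 Bond=199.0500
(2,2): Delta=-0.3724 Bond=113.0484
V0=40.7234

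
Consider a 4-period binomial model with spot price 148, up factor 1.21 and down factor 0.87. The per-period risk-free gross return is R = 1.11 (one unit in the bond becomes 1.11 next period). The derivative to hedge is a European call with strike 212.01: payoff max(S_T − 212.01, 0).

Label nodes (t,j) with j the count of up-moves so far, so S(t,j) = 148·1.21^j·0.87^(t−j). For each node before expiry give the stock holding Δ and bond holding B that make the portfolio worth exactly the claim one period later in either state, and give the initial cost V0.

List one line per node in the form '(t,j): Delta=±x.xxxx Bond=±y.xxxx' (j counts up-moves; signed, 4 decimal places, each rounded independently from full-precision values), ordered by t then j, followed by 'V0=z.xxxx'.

(0,0): Delta=0.5584 Bond=-61.0486
(1,0): Delta=0.1487 Bond=-15.0058
(1,1): Delta=0.6812 Bond=-89.7466
(2,0): Delta=0.0000 Bond=0.0000
(2,1): Delta=0.1932 Bond=-23.5966
(2,2): Delta=0.8274 Bond=-131.2946
(3,0): Delta=0.0000 Bond=0.0000
(3,1): Delta=0.0000 Bond=0.0000
(3,2): Delta=0.2511 Bond=-37.1057
(3,3): Delta=1.0000 Bond=-191.0000
V0=21.5991

Under the risk-neutral measure, an up-move has probability p* = (R−d)/(u−d) = 0.7059 and values discount at R = 1.11.
At expiry t=4: V(4,0)=0.0000, V(4,1)=0.0000, V(4,2)=0.0000, V(4,3)=16.0962, V(4,4)=105.2411
(3,0): S=97.4584. Δ = (V_up−V_dn)/(S_up−S_dn) = (0.0000−0.0000)/(117.9247−84.7888) = 0.0000. V = [p*·0.0000 + (1−p*)·0.0000]/1.11 = 0.0000. B = V − Δ·S = 0.0000.
(3,1): S=135.5457. Δ = (V_up−V_dn)/(S_up−S_dn) = (0.0000−0.0000)/(164.0102−117.9247) = 0.0000. V = [p*·0.0000 + (1−p*)·0.0000]/1.11 = 0.0000. B = V − Δ·S = 0.0000.
(3,2): S=188.5175. Δ = (V_up−V_dn)/(S_up−S_dn) = (16.0962−0.0000)/(228.1062−164.0102) = 0.2511. V = [p*·16.0962 + (1−p*)·0.0000]/1.11 = 10.2361. B = V − Δ·S = -37.1057.
(3,3): S=262.1910. Δ = (V_up−V_dn)/(S_up−S_dn) = (105.2411−16.0962)/(317.2511−228.1062) = 1.0000. V = [p*·105.2411 + (1−p*)·16.0962]/1.11 = 71.1910. B = V − Δ·S = -191.0000.
(2,0): S=112.0212. Δ = (V_up−V_dn)/(S_up−S_dn) = (0.0000−0.0000)/(135.5457−97.4584) = 0.0000. V = [p*·0.0000 + (1−p*)·0.0000]/1.11 = 0.0000. B = V − Δ·S = 0.0000.
(2,1): S=155.7996. Δ = (V_up−V_dn)/(S_up−S_dn) = (10.2361−0.0000)/(188.5175−135.5457) = 0.1932. V = [p*·10.2361 + (1−p*)·0.0000]/1.11 = 6.5094. B = V − Δ·S = -23.5966.
(2,2): S=216.6868. Δ = (V_up−V_dn)/(S_up−S_dn) = (71.1910−10.2361)/(262.1910−188.5175) = 0.8274. V = [p*·71.1910 + (1−p*)·10.2361]/1.11 = 47.9848. B = V − Δ·S = -131.2946.
(1,0): S=128.7600. Δ = (V_up−V_dn)/(S_up−S_dn) = (6.5094−0.0000)/(155.7996−112.0212) = 0.1487. V = [p*·6.5094 + (1−p*)·0.0000]/1.11 = 4.1395. B = V − Δ·S = -15.0058.
(1,1): S=179.0800. Δ = (V_up−V_dn)/(S_up−S_dn) = (47.9848−6.5094)/(216.6868−155.7996) = 0.6812. V = [p*·47.9848 + (1−p*)·6.5094]/1.11 = 32.2398. B = V − Δ·S = -89.7466.
(0,0): S=148.0000. Δ = (V_up−V_dn)/(S_up−S_dn) = (32.2398−4.1395)/(179.0800−128.7600) = 0.5584. V = [p*·32.2398 + (1−p*)·4.1395]/1.11 = 21.5991. B = V − Δ·S = -61.0486.
The time-0 hedge costs 21.5991, which is the no-arbitrage price.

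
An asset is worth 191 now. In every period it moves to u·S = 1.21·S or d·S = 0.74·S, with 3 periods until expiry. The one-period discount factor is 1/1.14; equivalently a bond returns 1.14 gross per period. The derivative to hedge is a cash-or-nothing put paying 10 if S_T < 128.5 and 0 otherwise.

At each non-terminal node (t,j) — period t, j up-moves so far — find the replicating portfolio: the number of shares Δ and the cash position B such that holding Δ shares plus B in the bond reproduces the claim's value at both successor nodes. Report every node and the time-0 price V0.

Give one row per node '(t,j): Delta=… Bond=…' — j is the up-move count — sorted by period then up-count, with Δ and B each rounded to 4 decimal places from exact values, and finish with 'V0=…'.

(0,0): Delta=-0.0217 Bond=4.5549
(1,0): Delta=-0.1124 Bond=18.0053
(1,1): Delta=-0.0120 Bond=2.9504
(2,0): Delta=0.0000 Bond=8.7719
(2,1): Delta=-0.1244 Bond=22.5831
(2,2): Delta=0.0000 Bond=0.0000
V0=0.4046

Under the risk-neutral measure, an up-move has probability p* = (R−d)/(u−d) = 0.8511 and values discount at R = 1.14.
At expiry t=3: V(3,0)=10.0000, V(3,1)=10.0000, V(3,2)=0.0000, V(3,3)=0.0000
  t=2,j=0: stock 104.5916 → up 126.5558 (V=10.0000), down 77.3978 (V=10.0000). Price 8.7719; hedge Δ=0.0000, bond B=8.7719.
  t=2,j=1: stock 171.0214 → up 206.9359 (V=0.0000), down 126.5558 (V=10.0000). Price 1.3065; hedge Δ=-0.1244, bond B=22.5831.
  t=2,j=2: stock 279.6431 → up 338.3682 (V=0.0000), down 206.9359 (V=0.0000). Price 0.0000; hedge Δ=0.0000, bond B=0.0000.
  t=1,j=0: stock 141.3400 → up 171.0214 (V=1.3065), down 104.5916 (V=8.7719). Price 2.1213; hedge Δ=-0.1124, bond B=18.0053.
  t=1,j=1: stock 231.1100 → up 279.6431 (V=0.0000), down 171.0214 (V=1.3065). Price 0.1707; hedge Δ=-0.0120, bond B=2.9504.
  t=0,j=0: stock 191.0000 → up 231.1100 (V=0.1707), down 141.3400 (V=2.1213). Price 0.4046; hedge Δ=-0.0217, bond B=4.5549.
Self-financing check: at every node Δ·S+B equals the discounted successor values.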